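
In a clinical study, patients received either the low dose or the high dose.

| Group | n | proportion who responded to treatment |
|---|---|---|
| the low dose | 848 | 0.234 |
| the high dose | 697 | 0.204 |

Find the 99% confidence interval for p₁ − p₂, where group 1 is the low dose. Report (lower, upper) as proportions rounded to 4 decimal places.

Each SE is √(p̂(1−p̂)/n): √(0.2340·0.7660/848) = 0.01454 and √(0.2040·0.7960/697) = 0.01526.
SE(p̂₁ − p̂₂) = √(SE₁² + SE₂²) = √(0.0002114116 + 0.0002328676) = 0.02108, since the two samples are independent.
At 99% confidence z* = 2.576; margin = 2.576 × 0.02108 = 0.05430.
The difference is 0.2340 − 0.2040 = 0.0300, so the interval is 0.0300 ± 0.05430 = (-0.0243, 0.0843).

(-0.0243, 0.0843)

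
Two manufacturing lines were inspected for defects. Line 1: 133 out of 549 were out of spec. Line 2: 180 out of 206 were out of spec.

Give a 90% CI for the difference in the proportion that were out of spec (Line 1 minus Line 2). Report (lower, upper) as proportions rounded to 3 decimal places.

Sample proportions: 133/549 = 0.2423, 180/206 = 0.8738.
Each SE is √(p̂(1−p̂)/n): √(0.2423·0.7577/549) = 0.01829 and √(0.8738·0.1262/206) = 0.02314.
SE(p̂₁ − p̂₂) = √(SE₁² + SE₂²) = √(0.0003345241 + 0.0005354596) = 0.02950, since the two samples are independent.
At 90% confidence z* = 1.645; margin = 1.645 × 0.02950 = 0.04853.
The difference is 0.2423 − 0.8738 = -0.6315, so the interval is -0.6315 ± 0.04853 = (-0.680, -0.583).

(-0.680, -0.583)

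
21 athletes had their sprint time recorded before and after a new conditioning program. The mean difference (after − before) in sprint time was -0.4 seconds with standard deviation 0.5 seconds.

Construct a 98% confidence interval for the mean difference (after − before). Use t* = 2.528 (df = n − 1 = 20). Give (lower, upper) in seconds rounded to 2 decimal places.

This is a matched-pairs design, so SE = s_d/√n = 0.5/√21 = 0.1091.
Margin = 2.528 × 0.1091 = 0.2758; the interval is -0.4 ± 0.2758 = (-0.68, -0.12).

(-0.68, -0.12)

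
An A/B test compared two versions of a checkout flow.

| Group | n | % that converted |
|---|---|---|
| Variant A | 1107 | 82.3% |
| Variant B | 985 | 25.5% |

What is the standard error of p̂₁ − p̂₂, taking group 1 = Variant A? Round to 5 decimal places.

0.01801

Each SE is √(p̂(1−p̂)/n): √(0.8230·0.1770/1107) = 0.01147 and √(0.2550·0.7450/985) = 0.01389.
SE(p̂₁ − p̂₂) = √(SE₁² + SE₂²) = √(0.0001315609 + 0.0001929321) = 0.01801, since the two samples are independent.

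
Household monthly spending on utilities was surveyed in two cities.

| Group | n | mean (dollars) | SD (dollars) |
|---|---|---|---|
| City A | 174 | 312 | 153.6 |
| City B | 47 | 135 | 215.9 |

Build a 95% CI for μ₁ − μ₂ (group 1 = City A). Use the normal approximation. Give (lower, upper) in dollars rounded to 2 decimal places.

SE₁ = s₁/√n₁ = 153.6/√174 = 11.6444; SE₂ = 215.9/√47 = 31.4923.
Independent samples, unequal variances: SE_diff = √(SE₁² + SE₂²) = √(135.59205136 + 991.76495929) = 33.5761.
z* = 1.960, so margin of error = 1.960 × 33.5761 = 65.8092.
Difference in means = 312 − 135 = 177.0000.
177.0000 ± 65.8092 → (111.19, 242.81).

(111.19, 242.81)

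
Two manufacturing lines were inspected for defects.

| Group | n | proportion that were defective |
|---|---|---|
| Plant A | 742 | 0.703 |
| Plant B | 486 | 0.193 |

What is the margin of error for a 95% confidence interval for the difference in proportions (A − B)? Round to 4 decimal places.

0.0481

Each SE is √(p̂(1−p̂)/n): √(0.7030·0.2970/742) = 0.01677 and √(0.1930·0.8070/486) = 0.01790.
SE(p̂₁ − p̂₂) = √(SE₁² + SE₂²) = √(0.0002812329 + 0.00032041) = 0.02453, since the two samples are independent.
At 95% confidence z* = 1.960; margin = 1.960 × 0.02453 = 0.04808.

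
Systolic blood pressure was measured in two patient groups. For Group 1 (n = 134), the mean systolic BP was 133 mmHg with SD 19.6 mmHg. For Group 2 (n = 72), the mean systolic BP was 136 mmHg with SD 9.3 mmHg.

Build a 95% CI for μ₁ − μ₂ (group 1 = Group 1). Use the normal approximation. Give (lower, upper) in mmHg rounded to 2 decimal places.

(-6.95, 0.95)

Standard errors of each mean: 19.6/√134 = 1.6932 and 9.3/√72 = 1.0960.
SE(x̄₁ − x̄₂) = √(1.6932² + 1.0960²) = 2.0170 for independent samples with unequal variances.
With z* = 1.960, the margin is 1.960 × 2.0170 = 3.9533.
x̄₁ − x̄₂ = 133 − 136 = -3.0000; the interval is -3.0000 ± 3.9533 = (-6.95, 0.95).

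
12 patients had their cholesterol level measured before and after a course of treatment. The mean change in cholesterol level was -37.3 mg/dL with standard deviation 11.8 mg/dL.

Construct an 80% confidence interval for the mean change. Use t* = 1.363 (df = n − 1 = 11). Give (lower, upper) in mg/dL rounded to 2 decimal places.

(-41.94, -32.66)

This is a matched-pairs design, so SE = s_d/√n = 11.8/√12 = 3.4064.
Margin = 1.363 × 3.4064 = 4.6429; the interval is -37.3 ± 4.6429 = (-41.94, -32.66).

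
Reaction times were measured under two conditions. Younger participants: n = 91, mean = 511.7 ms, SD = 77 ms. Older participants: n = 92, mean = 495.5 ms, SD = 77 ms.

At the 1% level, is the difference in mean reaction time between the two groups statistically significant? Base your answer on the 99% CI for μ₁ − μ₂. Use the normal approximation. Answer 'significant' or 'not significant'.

Per-group SEs: s₁/√n₁ = 77/√91 = 8.0718, s₂/√n₂ = 77/√92 = 8.0278.
Unpooled SE of the difference: √(65.15395524 + 64.44557284) = 11.3842.
Margin of error = z* · SE = 2.576 × 11.3842 = 29.3257.
x̄₁ − x̄₂ = 511.7 − 495.5 = 16.2000.
CI: 16.2000 ± 29.3257 = (-13.1257, 45.5257).
The interval (-13.1257, 45.5257) contains 0, so the difference is not significant.

not significant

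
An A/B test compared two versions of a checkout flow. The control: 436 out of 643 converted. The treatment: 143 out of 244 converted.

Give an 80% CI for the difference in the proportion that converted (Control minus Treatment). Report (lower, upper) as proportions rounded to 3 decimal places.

(0.045, 0.139)

Sample proportions: 436/643 = 0.6781, 143/244 = 0.5861.
Each SE is √(p̂(1−p̂)/n): √(0.6781·0.3219/643) = 0.01842 and √(0.5861·0.4139/244) = 0.03153.
SE(p̂₁ − p̂₂) = √(SE₁² + SE₂²) = √(0.0003392964 + 0.0009941409) = 0.03652, since the two samples are independent.
At 80% confidence z* = 1.282; margin = 1.282 × 0.03652 = 0.04682.
The difference is 0.6781 − 0.5861 = 0.0920, so the interval is 0.0920 ± 0.04682 = (0.045, 0.139).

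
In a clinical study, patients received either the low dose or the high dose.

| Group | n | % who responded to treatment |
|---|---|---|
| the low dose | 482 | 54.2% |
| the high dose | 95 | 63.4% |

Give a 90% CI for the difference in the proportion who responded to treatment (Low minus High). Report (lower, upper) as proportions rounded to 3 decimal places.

SE₁ = √(p̂₁(1−p̂₁)/n₁) = √(0.5420·0.4580/482) = 0.02269; SE₂ = √(0.6340·0.3660/95) = 0.04942.
Independent samples: SE of the difference = √(SE₁² + SE₂²) = √(0.0005148361 + 0.0024423364) = 0.05438.
z* for 90% confidence is 1.645, so the margin of error is 1.645 × 0.05438 = 0.08946.
Point estimate p̂₁ − p̂₂ = 0.5420 − 0.6340 = -0.0920.
-0.0920 ± 0.08946 → (-0.181, -0.003).

(-0.181, -0.003)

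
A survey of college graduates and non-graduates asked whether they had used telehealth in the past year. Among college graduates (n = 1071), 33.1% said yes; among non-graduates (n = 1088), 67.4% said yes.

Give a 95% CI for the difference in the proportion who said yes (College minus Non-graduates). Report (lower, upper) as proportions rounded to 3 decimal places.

SE₁ = √(p̂₁(1−p̂₁)/n₁) = √(0.3310·0.6690/1071) = 0.01438; SE₂ = √(0.6740·0.3260/1088) = 0.01421.
Independent samples: SE of the difference = √(SE₁² + SE₂²) = √(0.0002067844 + 0.0002019241) = 0.02022.
z* for 95% confidence is 1.960, so the margin of error is 1.960 × 0.02022 = 0.03963.
Point estimate p̂₁ − p̂₂ = 0.3310 − 0.6740 = -0.3430.
-0.3430 ± 0.03963 → (-0.383, -0.303).

(-0.383, -0.303)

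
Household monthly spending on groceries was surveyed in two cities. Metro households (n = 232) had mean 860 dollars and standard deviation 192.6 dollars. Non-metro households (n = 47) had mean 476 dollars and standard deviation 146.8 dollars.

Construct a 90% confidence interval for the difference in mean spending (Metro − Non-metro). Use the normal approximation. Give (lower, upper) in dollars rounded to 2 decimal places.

SE₁ = s₁/√n₁ = 192.6/√232 = 12.6448; SE₂ = 146.8/√47 = 21.4130.
Independent samples, unequal variances: SE_diff = √(SE₁² + SE₂²) = √(159.89096704 + 458.516569) = 24.8678.
z* = 1.645, so margin of error = 1.645 × 24.8678 = 40.9075.
Difference in means = 860 − 476 = 384.0000.
384.0000 ± 40.9075 → (343.09, 424.91).

(343.09, 424.91)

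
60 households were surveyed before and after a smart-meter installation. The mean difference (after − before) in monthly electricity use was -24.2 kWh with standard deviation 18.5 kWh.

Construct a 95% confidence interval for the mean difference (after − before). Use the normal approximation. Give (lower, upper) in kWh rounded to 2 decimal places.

(-28.88, -19.52)

This is a matched-pairs design, so SE = s_d/√n = 18.5/√60 = 2.3883.
Margin = 1.960 × 2.3883 = 4.6811; the interval is -24.2 ± 4.6811 = (-28.88, -19.52).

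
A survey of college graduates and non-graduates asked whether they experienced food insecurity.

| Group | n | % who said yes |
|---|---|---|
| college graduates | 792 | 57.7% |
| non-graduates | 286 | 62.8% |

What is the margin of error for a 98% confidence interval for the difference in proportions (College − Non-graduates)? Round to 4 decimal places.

0.0780

Each SE is √(p̂(1−p̂)/n): √(0.5770·0.4230/792) = 0.01755 and √(0.6280·0.3720/286) = 0.02858.
SE(p̂₁ − p̂₂) = √(SE₁² + SE₂²) = √(0.0003080025 + 0.0008168164) = 0.03354, since the two samples are independent.
At 98% confidence z* = 2.326; margin = 2.326 × 0.03354 = 0.07801.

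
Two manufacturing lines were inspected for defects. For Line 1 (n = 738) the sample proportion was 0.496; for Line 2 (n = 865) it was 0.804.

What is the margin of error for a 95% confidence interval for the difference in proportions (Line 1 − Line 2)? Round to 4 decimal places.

0.0447

The two standard errors are √(0.4960×0.5040/738) = 0.01840 and √(0.8040×0.1960/865) = 0.01350.
Because the samples are independent, SE_diff = √(0.01840² + 0.01350²) = 0.02282.
Using z* = 1.960 for 95%, ME = 1.960 × 0.02282 = 0.04473.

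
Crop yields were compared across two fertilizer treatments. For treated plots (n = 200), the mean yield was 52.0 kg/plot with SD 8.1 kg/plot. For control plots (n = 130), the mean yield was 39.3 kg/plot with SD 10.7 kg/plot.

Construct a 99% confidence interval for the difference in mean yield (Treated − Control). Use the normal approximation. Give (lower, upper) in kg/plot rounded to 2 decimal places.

Per-group SEs: s₁/√n₁ = 8.1/√200 = 0.5728, s₂/√n₂ = 10.7/√130 = 0.9385.
Unpooled SE of the difference: √(0.32809984 + 0.88078225) = 1.0995.
Margin of error = z* · SE = 2.576 × 1.0995 = 2.8323.
x̄₁ − x̄₂ = 52.0 − 39.3 = 12.7000.
CI: 12.7000 ± 2.8323 = (9.87, 15.53).

(9.87, 15.53)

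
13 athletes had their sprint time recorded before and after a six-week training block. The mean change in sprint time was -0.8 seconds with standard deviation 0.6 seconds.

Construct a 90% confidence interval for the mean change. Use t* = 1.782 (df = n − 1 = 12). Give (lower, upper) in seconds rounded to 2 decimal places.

(-1.10, -0.50)

Paired design: SE = s_d/√n = 0.6/√13 = 0.1664.
t* = 1.782; margin of error = 1.782 × 0.1664 = 0.2965.
-0.8 ± 0.2965 → (-1.10, -0.50).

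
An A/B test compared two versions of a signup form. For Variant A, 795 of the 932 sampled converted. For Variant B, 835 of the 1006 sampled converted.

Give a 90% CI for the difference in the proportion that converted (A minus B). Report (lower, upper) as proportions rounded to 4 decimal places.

First, p̂₁ = 795/932 = 0.8530; p̂₂ = 835/1006 = 0.8300.
The two standard errors are √(0.8530×0.1470/932) = 0.01160 and √(0.8300×0.1700/1006) = 0.01184.
Because the samples are independent, SE_diff = √(0.01160² + 0.01184²) = 0.01658.
Using z* = 1.645 for 90%, ME = 1.645 × 0.01658 = 0.02727.
p̂₁ − p̂₂ = 0.0230; interval 0.0230 ± 0.02727 gives (-0.0043, 0.0503).

(-0.0043, 0.0503)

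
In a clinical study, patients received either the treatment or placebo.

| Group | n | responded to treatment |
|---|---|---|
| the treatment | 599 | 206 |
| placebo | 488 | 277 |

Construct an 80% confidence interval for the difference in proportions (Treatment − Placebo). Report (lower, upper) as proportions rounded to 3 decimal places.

(-0.262, -0.186)

First, p̂₁ = 206/599 = 0.3439; p̂₂ = 277/488 = 0.5676.
The two standard errors are √(0.3439×0.6561/599) = 0.01941 and √(0.5676×0.4324/488) = 0.02243.
Because the samples are independent, SE_diff = √(0.01941² + 0.02243²) = 0.02966.
Using z* = 1.282 for 80%, ME = 1.282 × 0.02966 = 0.03802.
p̂₁ − p̂₂ = -0.2237; interval -0.2237 ± 0.03802 gives (-0.262, -0.186).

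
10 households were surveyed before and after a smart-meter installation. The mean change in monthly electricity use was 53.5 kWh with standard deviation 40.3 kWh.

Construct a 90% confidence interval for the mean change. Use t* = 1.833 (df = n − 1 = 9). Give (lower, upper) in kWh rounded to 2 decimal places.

(30.14, 76.86)

This is a matched-pairs design, so SE = s_d/√n = 40.3/√10 = 12.7440.
Margin = 1.833 × 12.7440 = 23.3598; the interval is 53.5 ± 23.3598 = (30.14, 76.86).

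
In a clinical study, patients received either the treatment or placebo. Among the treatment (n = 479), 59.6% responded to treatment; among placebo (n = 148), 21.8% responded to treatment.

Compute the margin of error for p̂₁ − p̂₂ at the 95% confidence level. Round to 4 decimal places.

0.0797

Each SE is √(p̂(1−p̂)/n): √(0.5960·0.4040/479) = 0.02242 and √(0.2180·0.7820/148) = 0.03394.
SE(p̂₁ − p̂₂) = √(SE₁² + SE₂²) = √(0.0005026564 + 0.0011519236) = 0.04068, since the two samples are independent.
At 95% confidence z* = 1.960; margin = 1.960 × 0.04068 = 0.07973.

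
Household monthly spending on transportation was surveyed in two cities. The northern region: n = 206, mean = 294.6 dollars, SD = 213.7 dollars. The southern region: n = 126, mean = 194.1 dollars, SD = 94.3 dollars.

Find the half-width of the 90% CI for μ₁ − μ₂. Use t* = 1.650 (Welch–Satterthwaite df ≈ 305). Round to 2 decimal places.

Per-group SEs: s₁/√n₁ = 213.7/√206 = 14.8892, s₂/√n₂ = 94.3/√126 = 8.4009.
Unpooled SE of the difference: √(221.68827664 + 70.57512081) = 17.0957.
Margin of error = t* · SE = 1.650 × 17.0957 = 28.2079.

28.21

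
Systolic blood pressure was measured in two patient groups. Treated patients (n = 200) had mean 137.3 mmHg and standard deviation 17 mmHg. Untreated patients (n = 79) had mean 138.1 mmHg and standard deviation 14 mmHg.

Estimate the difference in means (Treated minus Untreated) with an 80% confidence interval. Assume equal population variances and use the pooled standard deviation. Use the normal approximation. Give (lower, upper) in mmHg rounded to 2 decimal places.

Pooled variance s_p² = [199·17² + 78·14²] / (200+79−2) = 262.8123, so s_p = 16.2115.
SE_diff = s_p·√(1/n₁ + 1/n₂) = 16.2115·√(1/200 + 1/79) = 2.1543.
z* = 1.282; margin = 1.282 × 2.1543 = 2.7618.
Difference = 137.3 − 138.1 = -0.8000.
-0.8000 ± 2.7618 → (-3.56, 1.96).

(-3.56, 1.96)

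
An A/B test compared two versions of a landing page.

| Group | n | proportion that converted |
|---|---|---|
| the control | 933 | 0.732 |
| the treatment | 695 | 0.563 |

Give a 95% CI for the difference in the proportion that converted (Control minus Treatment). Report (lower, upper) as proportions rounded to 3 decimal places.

(0.122, 0.216)

The two standard errors are √(0.7320×0.2680/933) = 0.01450 and √(0.5630×0.4370/695) = 0.01881.
Because the samples are independent, SE_diff = √(0.01450² + 0.01881²) = 0.02375.
Using z* = 1.960 for 95%, ME = 1.960 × 0.02375 = 0.04655.
p̂₁ − p̂₂ = 0.1690; interval 0.1690 ± 0.04655 gives (0.122, 0.216).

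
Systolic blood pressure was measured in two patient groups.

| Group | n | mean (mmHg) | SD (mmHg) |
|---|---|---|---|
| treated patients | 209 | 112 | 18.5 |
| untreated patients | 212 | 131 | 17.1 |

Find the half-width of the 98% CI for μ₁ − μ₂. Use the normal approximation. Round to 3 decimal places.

Standard errors of each mean: 18.5/√209 = 1.2797 and 17.1/√212 = 1.1744.
SE(x̄₁ − x̄₂) = √(1.2797² + 1.1744²) = 1.7369 for independent samples with unequal variances.
With z* = 2.326, the margin is 2.326 × 1.7369 = 4.0400.

4.040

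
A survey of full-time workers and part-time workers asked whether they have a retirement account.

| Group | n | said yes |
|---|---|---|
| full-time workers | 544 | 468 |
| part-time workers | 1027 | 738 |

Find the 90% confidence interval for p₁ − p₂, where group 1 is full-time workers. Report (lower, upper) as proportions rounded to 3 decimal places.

Sample proportions: 468/544 = 0.8603, 738/1027 = 0.7186.
Each SE is √(p̂(1−p̂)/n): √(0.8603·0.1397/544) = 0.01486 and √(0.7186·0.2814/1027) = 0.01403.
SE(p̂₁ − p̂₂) = √(SE₁² + SE₂²) = √(0.0002208196 + 0.0001968409) = 0.02044, since the two samples are independent.
At 90% confidence z* = 1.645; margin = 1.645 × 0.02044 = 0.03362.
The difference is 0.8603 − 0.7186 = 0.1417, so the interval is 0.1417 ± 0.03362 = (0.108, 0.175).

(0.108, 0.175)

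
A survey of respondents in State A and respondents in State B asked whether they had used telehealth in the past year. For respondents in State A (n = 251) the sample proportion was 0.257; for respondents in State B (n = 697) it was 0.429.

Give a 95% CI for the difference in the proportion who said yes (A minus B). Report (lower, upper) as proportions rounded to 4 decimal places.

(-0.2374, -0.1066)

The two standard errors are √(0.2570×0.7430/251) = 0.02758 and √(0.4290×0.5710/697) = 0.01875.
Because the samples are independent, SE_diff = √(0.02758² + 0.01875²) = 0.03335.
Using z* = 1.960 for 95%, ME = 1.960 × 0.03335 = 0.06537.
p̂₁ − p̂₂ = -0.1720; interval -0.1720 ± 0.06537 gives (-0.2374, -0.1066).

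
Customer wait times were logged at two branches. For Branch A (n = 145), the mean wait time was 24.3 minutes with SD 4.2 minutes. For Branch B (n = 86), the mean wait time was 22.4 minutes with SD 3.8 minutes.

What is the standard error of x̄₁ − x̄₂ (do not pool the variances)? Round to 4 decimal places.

Standard errors of each mean: 4.2/√145 = 0.3488 and 3.8/√86 = 0.4098.
SE(x̄₁ − x̄₂) = √(0.3488² + 0.4098²) = 0.5381 for independent samples with unequal variances.

0.5381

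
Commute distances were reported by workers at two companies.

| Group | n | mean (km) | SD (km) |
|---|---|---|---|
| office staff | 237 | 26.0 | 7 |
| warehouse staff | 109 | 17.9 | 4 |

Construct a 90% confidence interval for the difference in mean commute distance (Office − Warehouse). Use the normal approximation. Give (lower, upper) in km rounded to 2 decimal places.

(7.12, 9.08)

Per-group SEs: s₁/√n₁ = 7/√237 = 0.4547, s₂/√n₂ = 4/√109 = 0.3831.
Unpooled SE of the difference: √(0.20675209 + 0.14676561) = 0.5946.
Margin of error = z* · SE = 1.645 × 0.5946 = 0.9781.
x̄₁ − x̄₂ = 26.0 − 17.9 = 8.1000.
CI: 8.1000 ± 0.9781 = (7.12, 9.08).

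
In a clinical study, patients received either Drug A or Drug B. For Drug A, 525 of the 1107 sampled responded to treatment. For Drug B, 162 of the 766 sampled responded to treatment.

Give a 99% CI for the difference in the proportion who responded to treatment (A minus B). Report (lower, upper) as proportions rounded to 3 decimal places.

p̂₁ = 525/1107 = 0.4743 and p̂₂ = 162/766 = 0.2115.
SE₁ = √(p̂₁(1−p̂₁)/n₁) = √(0.4743·0.5257/1107) = 0.01501; SE₂ = √(0.2115·0.7885/766) = 0.01476.
Independent samples: SE of the difference = √(SE₁² + SE₂²) = √(0.0002253001 + 0.0002178576) = 0.02105.
z* for 99% confidence is 2.576, so the margin of error is 2.576 × 0.02105 = 0.05422.
Point estimate p̂₁ − p̂₂ = 0.4743 − 0.2115 = 0.2628.
0.2628 ± 0.05422 → (0.209, 0.317).

(0.209, 0.317)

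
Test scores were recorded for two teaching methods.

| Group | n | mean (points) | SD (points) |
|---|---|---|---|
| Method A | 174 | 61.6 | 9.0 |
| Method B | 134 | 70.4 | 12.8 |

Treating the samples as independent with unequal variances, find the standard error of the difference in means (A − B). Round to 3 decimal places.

SE₁ = s₁/√n₁ = 9.0/√174 = 0.6823; SE₂ = 12.8/√134 = 1.1058.
Independent samples, unequal variances: SE_diff = √(SE₁² + SE₂²) = √(0.46553329 + 1.22279364) = 1.2994.

1.299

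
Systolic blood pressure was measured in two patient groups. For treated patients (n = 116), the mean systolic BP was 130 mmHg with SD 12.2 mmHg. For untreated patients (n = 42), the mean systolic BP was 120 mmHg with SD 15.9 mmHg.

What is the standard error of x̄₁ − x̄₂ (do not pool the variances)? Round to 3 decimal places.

SE₁ = s₁/√n₁ = 12.2/√116 = 1.1327; SE₂ = 15.9/√42 = 2.4534.
Independent samples, unequal variances: SE_diff = √(SE₁² + SE₂²) = √(1.28300929 + 6.01917156) = 2.7023.

2.702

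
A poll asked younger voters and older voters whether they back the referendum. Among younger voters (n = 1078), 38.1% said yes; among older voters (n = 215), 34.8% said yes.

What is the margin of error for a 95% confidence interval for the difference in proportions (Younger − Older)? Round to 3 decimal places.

0.070

Each SE is √(p̂(1−p̂)/n): √(0.3810·0.6190/1078) = 0.01479 and √(0.3480·0.6520/215) = 0.03249.
SE(p̂₁ − p̂₂) = √(SE₁² + SE₂²) = √(0.0002187441 + 0.0010556001) = 0.03570, since the two samples are independent.
At 95% confidence z* = 1.960; margin = 1.960 × 0.03570 = 0.06997.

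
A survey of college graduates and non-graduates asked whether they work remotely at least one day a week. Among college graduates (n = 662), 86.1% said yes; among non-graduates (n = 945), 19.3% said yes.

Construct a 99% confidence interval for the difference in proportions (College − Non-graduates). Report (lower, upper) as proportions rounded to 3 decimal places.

(0.620, 0.716)

Each SE is √(p̂(1−p̂)/n): √(0.8610·0.1390/662) = 0.01345 and √(0.1930·0.8070/945) = 0.01284.
SE(p̂₁ − p̂₂) = √(SE₁² + SE₂²) = √(0.0001809025 + 0.0001648656) = 0.01859, since the two samples are independent.
At 99% confidence z* = 2.576; margin = 2.576 × 0.01859 = 0.04789.
The difference is 0.8610 − 0.1930 = 0.6680, so the interval is 0.6680 ± 0.04789 = (0.620, 0.716).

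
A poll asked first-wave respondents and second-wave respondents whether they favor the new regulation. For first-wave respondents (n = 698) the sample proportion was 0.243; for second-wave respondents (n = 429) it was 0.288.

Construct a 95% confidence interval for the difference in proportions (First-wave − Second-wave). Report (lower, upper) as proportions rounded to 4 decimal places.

(-0.0984, 0.0084)

Each SE is √(p̂(1−p̂)/n): √(0.2430·0.7570/698) = 0.01623 and √(0.2880·0.7120/429) = 0.02186.
SE(p̂₁ − p̂₂) = √(SE₁² + SE₂²) = √(0.0002634129 + 0.0004778596) = 0.02723, since the two samples are independent.
At 95% confidence z* = 1.960; margin = 1.960 × 0.02723 = 0.05337.
The difference is 0.2430 − 0.2880 = -0.0450, so the interval is -0.0450 ± 0.05337 = (-0.0984, 0.0084).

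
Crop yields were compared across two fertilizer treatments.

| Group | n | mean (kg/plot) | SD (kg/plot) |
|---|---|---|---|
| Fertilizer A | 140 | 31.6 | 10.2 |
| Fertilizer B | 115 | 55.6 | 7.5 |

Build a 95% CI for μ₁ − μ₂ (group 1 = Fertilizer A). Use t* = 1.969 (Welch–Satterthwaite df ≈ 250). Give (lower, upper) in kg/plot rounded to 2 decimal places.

(-26.19, -21.81)

SE₁ = s₁/√n₁ = 10.2/√140 = 0.8621; SE₂ = 7.5/√115 = 0.6994.
Independent samples, unequal variances: SE_diff = √(SE₁² + SE₂²) = √(0.74321641 + 0.48916036) = 1.1101.
t* = 1.969, so margin of error = 1.969 × 1.1101 = 2.1858.
Difference in means = 31.6 − 55.6 = -24.0000.
-24.0000 ± 2.1858 → (-26.19, -21.81).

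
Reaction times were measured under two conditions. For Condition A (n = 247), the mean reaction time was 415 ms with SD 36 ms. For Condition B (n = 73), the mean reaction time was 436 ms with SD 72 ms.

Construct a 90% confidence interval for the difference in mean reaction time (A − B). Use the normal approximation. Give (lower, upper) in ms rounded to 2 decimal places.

Per-group SEs: s₁/√n₁ = 36/√247 = 2.2906, s₂/√n₂ = 72/√73 = 8.4270.
Unpooled SE of the difference: √(5.24684836 + 71.014329) = 8.7328.
Margin of error = z* · SE = 1.645 × 8.7328 = 14.3655.
x̄₁ − x̄₂ = 415 − 436 = -21.0000.
CI: -21.0000 ± 14.3655 = (-35.37, -6.63).

(-35.37, -6.63)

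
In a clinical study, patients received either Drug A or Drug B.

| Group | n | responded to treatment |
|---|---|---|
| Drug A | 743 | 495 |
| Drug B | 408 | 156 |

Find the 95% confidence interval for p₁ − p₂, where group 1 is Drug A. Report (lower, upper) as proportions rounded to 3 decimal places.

(0.226, 0.342)

First, p̂₁ = 495/743 = 0.6662; p̂₂ = 156/408 = 0.3824.
The two standard errors are √(0.6662×0.3338/743) = 0.01730 and √(0.3824×0.6176/408) = 0.02406.
Because the samples are independent, SE_diff = √(0.01730² + 0.02406²) = 0.02963.
Using z* = 1.960 for 95%, ME = 1.960 × 0.02963 = 0.05807.
p̂₁ − p̂₂ = 0.2838; interval 0.2838 ± 0.05807 gives (0.226, 0.342).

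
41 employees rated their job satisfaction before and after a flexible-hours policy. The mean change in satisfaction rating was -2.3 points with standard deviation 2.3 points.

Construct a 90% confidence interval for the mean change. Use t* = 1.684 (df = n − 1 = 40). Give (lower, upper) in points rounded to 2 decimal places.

(-2.90, -1.70)

Paired design: SE = s_d/√n = 2.3/√41 = 0.3592.
t* = 1.684; margin of error = 1.684 × 0.3592 = 0.6049.
-2.3 ± 0.6049 → (-2.90, -1.70).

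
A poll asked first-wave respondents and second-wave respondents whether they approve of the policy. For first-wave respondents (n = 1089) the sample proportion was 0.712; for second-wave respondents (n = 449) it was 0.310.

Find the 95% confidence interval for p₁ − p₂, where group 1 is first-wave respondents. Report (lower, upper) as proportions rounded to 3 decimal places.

(0.351, 0.453)

Each SE is √(p̂(1−p̂)/n): √(0.7120·0.2880/1089) = 0.01372 and √(0.3100·0.6900/449) = 0.02183.
SE(p̂₁ − p̂₂) = √(SE₁² + SE₂²) = √(0.0001882384 + 0.0004765489) = 0.02578, since the two samples are independent.
At 95% confidence z* = 1.960; margin = 1.960 × 0.02578 = 0.05053.
The difference is 0.7120 − 0.3100 = 0.4020, so the interval is 0.4020 ± 0.05053 = (0.351, 0.453).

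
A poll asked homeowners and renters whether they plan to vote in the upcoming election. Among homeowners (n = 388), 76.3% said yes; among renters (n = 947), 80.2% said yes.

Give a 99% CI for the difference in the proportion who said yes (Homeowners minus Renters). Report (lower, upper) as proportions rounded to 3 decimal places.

The two standard errors are √(0.7630×0.2370/388) = 0.02159 and √(0.8020×0.1980/947) = 0.01295.
Because the samples are independent, SE_diff = √(0.02159² + 0.01295²) = 0.02518.
Using z* = 2.576 for 99%, ME = 2.576 × 0.02518 = 0.06486.
p̂₁ − p̂₂ = -0.0390; interval -0.0390 ± 0.06486 gives (-0.104, 0.026).

(-0.104, 0.026)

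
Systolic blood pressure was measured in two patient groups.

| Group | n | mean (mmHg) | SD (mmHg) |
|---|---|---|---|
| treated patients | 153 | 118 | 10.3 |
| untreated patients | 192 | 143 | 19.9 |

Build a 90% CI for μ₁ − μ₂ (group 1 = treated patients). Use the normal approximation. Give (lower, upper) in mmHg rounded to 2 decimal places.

(-27.73, -22.27)

Per-group SEs: s₁/√n₁ = 10.3/√153 = 0.8327, s₂/√n₂ = 19.9/√192 = 1.4362.
Unpooled SE of the difference: √(0.69338929 + 2.06267044) = 1.6601.
Margin of error = z* · SE = 1.645 × 1.6601 = 2.7309.
x̄₁ − x̄₂ = 118 − 143 = -25.0000.
CI: -25.0000 ± 2.7309 = (-27.73, -22.27).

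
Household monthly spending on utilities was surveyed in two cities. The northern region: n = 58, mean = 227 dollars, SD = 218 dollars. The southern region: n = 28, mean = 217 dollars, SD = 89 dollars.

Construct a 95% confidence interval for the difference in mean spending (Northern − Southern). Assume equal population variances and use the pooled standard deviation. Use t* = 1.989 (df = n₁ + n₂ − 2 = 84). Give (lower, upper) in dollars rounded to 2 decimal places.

Pooled variance s_p² = [57·218² + 27·89²] / (58+28−2) = 34794.4643, so s_p = 186.5327.
SE_diff = s_p·√(1/n₁ + 1/n₂) = 186.5327·√(1/58 + 1/28) = 42.9251.
t* = 1.989; margin = 1.989 × 42.9251 = 85.3780.
Difference = 227 − 217 = 10.0000.
10.0000 ± 85.3780 → (-75.38, 95.38).

(-75.38, 95.38)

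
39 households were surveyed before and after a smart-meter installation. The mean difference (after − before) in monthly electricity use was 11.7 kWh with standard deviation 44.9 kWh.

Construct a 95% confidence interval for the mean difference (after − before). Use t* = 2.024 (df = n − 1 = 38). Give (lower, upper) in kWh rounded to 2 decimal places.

(-2.85, 26.25)

Paired design: SE = s_d/√n = 44.9/√39 = 7.1898.
t* = 2.024; margin of error = 2.024 × 7.1898 = 14.5522.
11.7 ± 14.5522 → (-2.85, 26.25).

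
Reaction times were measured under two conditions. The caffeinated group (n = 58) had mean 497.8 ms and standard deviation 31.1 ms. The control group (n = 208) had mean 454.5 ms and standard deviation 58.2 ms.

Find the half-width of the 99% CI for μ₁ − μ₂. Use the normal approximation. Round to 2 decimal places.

Per-group SEs: s₁/√n₁ = 31.1/√58 = 4.0836, s₂/√n₂ = 58.2/√208 = 4.0354.
Unpooled SE of the difference: √(16.67578896 + 16.28445316) = 5.7411.
Margin of error = z* · SE = 2.576 × 5.7411 = 14.7891.

14.79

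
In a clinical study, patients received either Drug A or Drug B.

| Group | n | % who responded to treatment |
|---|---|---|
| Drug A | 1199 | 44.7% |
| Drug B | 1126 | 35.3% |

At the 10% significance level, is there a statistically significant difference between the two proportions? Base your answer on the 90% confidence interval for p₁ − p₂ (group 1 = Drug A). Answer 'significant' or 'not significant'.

Each SE is √(p̂(1−p̂)/n): √(0.4470·0.5530/1199) = 0.01436 and √(0.3530·0.6470/1126) = 0.01424.
SE(p̂₁ − p̂₂) = √(SE₁² + SE₂²) = √(0.0002062096 + 0.0002027776) = 0.02022, since the two samples are independent.
At 90% confidence z* = 1.645; margin = 1.645 × 0.02022 = 0.03326.
The difference is 0.4470 − 0.3530 = 0.0940, so the interval is 0.0940 ± 0.03326 = (0.06074, 0.12726).
The interval (0.06074, 0.12726) does not contain 0, so the difference is significant.

significant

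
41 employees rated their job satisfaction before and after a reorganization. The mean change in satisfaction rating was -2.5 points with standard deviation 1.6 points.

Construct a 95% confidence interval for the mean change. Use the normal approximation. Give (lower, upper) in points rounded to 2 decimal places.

Paired design: SE = s_d/√n = 1.6/√41 = 0.2499.
z* = 1.960; margin of error = 1.960 × 0.2499 = 0.4898.
-2.5 ± 0.4898 → (-2.99, -2.01).

(-2.99, -2.01)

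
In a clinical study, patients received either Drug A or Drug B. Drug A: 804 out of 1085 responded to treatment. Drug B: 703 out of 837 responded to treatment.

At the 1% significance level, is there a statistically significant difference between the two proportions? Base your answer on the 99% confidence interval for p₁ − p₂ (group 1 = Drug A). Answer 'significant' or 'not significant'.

significant

p̂₁ = 804/1085 = 0.7410 and p̂₂ = 703/837 = 0.8399.
SE₁ = √(p̂₁(1−p̂₁)/n₁) = √(0.7410·0.2590/1085) = 0.01330; SE₂ = √(0.8399·0.1601/837) = 0.01267.
Independent samples: SE of the difference = √(SE₁² + SE₂²) = √(0.00017689 + 0.0001605289) = 0.01837.
z* for 99% confidence is 2.576, so the margin of error is 2.576 × 0.01837 = 0.04732.
Point estimate p̂₁ − p̂₂ = 0.7410 − 0.8399 = -0.0989.
-0.0989 ± 0.04732 → (-0.14622, -0.05158).
The interval (-0.14622, -0.05158) does not contain 0, so the difference is significant.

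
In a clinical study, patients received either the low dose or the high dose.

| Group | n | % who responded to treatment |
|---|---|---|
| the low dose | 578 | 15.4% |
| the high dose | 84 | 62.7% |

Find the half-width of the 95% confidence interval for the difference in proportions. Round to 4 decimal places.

0.1075

SE₁ = √(p̂₁(1−p̂₁)/n₁) = √(0.1540·0.8460/578) = 0.01501; SE₂ = √(0.6270·0.3730/84) = 0.05277.
Independent samples: SE of the difference = √(SE₁² + SE₂²) = √(0.0002253001 + 0.0027846729) = 0.05486.
z* for 95% confidence is 1.960, so the margin of error is 1.960 × 0.05486 = 0.10753.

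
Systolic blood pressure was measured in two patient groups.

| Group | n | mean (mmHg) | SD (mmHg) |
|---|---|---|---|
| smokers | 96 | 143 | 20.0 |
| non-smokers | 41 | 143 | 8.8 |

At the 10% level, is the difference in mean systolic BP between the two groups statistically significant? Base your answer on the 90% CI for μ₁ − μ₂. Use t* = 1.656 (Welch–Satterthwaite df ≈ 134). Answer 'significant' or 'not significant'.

Per-group SEs: s₁/√n₁ = 20.0/√96 = 2.0412, s₂/√n₂ = 8.8/√41 = 1.3743.
Unpooled SE of the difference: √(4.16649744 + 1.88870049) = 2.4607.
Margin of error = t* · SE = 1.656 × 2.4607 = 4.0749.
x̄₁ − x̄₂ = 143 − 143 = 0.0000.
CI: 0.0000 ± 4.0749 = (-4.0749, 4.0749).
The interval (-4.0749, 4.0749) contains 0, so the difference is not significant.

not significant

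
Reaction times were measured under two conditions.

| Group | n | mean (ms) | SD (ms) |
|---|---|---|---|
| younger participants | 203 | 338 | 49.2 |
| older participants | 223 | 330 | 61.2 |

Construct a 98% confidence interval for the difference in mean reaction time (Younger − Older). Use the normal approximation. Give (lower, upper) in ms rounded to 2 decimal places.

(-4.47, 20.47)

Per-group SEs: s₁/√n₁ = 49.2/√203 = 3.4532, s₂/√n₂ = 61.2/√223 = 4.0983.
Unpooled SE of the difference: √(11.92459024 + 16.79606289) = 5.3592.
Margin of error = z* · SE = 2.326 × 5.3592 = 12.4655.
x̄₁ − x̄₂ = 338 − 330 = 8.0000.
CI: 8.0000 ± 12.4655 = (-4.47, 20.47).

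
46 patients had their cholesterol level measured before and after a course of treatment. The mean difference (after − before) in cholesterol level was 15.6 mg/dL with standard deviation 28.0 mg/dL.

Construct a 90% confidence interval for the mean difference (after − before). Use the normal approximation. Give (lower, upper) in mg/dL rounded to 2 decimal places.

(8.81, 22.39)

Paired design: SE = s_d/√n = 28.0/√46 = 4.1284.
z* = 1.645; margin of error = 1.645 × 4.1284 = 6.7912.
15.6 ± 6.7912 → (8.81, 22.39).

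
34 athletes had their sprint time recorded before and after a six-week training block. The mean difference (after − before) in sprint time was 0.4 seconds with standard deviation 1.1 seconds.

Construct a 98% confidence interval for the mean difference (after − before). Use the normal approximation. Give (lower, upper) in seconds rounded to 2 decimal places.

Paired design: SE = s_d/√n = 1.1/√34 = 0.1886.
z* = 2.326; margin of error = 2.326 × 0.1886 = 0.4387.
0.4 ± 0.4387 → (-0.04, 0.84).

(-0.04, 0.84)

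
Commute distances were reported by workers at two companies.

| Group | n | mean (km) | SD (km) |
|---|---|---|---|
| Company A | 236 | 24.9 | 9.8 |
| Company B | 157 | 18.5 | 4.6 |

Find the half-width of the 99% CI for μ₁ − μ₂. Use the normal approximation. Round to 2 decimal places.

Standard errors of each mean: 9.8/√236 = 0.6379 and 4.6/√157 = 0.3671.
SE(x̄₁ − x̄₂) = √(0.6379² + 0.3671²) = 0.7360 for independent samples with unequal variances.
With z* = 2.576, the margin is 2.576 × 0.7360 = 1.8959.

1.90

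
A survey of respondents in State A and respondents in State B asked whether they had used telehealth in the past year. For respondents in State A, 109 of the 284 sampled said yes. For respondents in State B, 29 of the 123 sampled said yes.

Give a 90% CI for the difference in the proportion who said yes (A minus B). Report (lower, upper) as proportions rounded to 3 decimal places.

p̂₁ = 109/284 = 0.3838 and p̂₂ = 29/123 = 0.2358.
SE₁ = √(p̂₁(1−p̂₁)/n₁) = √(0.3838·0.6162/284) = 0.02886; SE₂ = √(0.2358·0.7642/123) = 0.03828.
Independent samples: SE of the difference = √(SE₁² + SE₂²) = √(0.0008328996 + 0.0014653584) = 0.04794.
z* for 90% confidence is 1.645, so the margin of error is 1.645 × 0.04794 = 0.07886.
Point estimate p̂₁ − p̂₂ = 0.3838 − 0.2358 = 0.1480.
0.1480 ± 0.07886 → (0.069, 0.227).

(0.069, 0.227)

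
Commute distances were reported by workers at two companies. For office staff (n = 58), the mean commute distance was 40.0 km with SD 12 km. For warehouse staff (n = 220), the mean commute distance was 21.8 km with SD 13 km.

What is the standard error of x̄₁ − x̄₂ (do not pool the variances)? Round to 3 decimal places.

1.803

Per-group SEs: s₁/√n₁ = 12/√58 = 1.5757, s₂/√n₂ = 13/√220 = 0.8765.
Unpooled SE of the difference: √(2.48283049 + 0.76825225) = 1.8031.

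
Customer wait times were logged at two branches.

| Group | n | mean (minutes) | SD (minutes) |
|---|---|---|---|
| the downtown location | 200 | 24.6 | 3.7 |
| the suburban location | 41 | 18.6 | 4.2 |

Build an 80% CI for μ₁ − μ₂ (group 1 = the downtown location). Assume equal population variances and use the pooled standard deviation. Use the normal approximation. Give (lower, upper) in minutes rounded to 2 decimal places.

(5.17, 6.83)

s_p = √[((n₁−1)s₁² + (n₂−1)s₂²)/(n₁+n₂−2)] = √[(199·3.7² + 40·4.2²)/239] = 3.7883.
SE = 3.7883·√(1/200 + 1/41) = 0.6495.
With z* = 1.282, margin = 1.282 × 0.6495 = 0.8327.
x̄₁ − x̄₂ = 24.6 − 18.6 = 6.0000; interval 6.0000 ± 0.8327 = (5.17, 6.83).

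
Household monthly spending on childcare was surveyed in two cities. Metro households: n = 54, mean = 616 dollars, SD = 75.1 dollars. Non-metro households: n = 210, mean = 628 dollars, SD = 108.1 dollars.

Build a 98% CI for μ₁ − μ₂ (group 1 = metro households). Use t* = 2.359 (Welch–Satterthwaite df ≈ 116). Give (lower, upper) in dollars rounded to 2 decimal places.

Per-group SEs: s₁/√n₁ = 75.1/√54 = 10.2198, s₂/√n₂ = 108.1/√210 = 7.4596.
Unpooled SE of the difference: √(104.44431204 + 55.64563216) = 12.6527.
Margin of error = t* · SE = 2.359 × 12.6527 = 29.8477.
x̄₁ − x̄₂ = 616 − 628 = -12.0000.
CI: -12.0000 ± 29.8477 = (-41.85, 17.85).

(-41.85, 17.85)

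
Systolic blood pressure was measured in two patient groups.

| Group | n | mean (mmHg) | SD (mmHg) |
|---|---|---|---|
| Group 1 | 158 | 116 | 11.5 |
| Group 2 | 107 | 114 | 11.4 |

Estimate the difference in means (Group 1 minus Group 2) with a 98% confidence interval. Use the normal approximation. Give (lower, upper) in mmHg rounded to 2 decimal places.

Standard errors of each mean: 11.5/√158 = 0.9149 and 11.4/√107 = 1.1021.
SE(x̄₁ − x̄₂) = √(0.9149² + 1.1021²) = 1.4324 for independent samples with unequal variances.
With z* = 2.326, the margin is 2.326 × 1.4324 = 3.3318.
x̄₁ − x̄₂ = 116 − 114 = 2.0000; the interval is 2.0000 ± 3.3318 = (-1.33, 5.33).

(-1.33, 5.33)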